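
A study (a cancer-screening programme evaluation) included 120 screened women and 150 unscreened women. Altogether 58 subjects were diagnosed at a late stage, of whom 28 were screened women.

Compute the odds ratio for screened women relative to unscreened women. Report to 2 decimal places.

screened women without the outcome: 120 − 28 = 92
unscreened women with the outcome: 58 − 28 = 30
unscreened women without the outcome: 150 − 30 = 120
odds, screened women = 28/92 = 0.3043
odds, unscreened women = 30/120 = 0.2500
OR = 0.3043 / 0.2500 = 1.22

OR = 1.22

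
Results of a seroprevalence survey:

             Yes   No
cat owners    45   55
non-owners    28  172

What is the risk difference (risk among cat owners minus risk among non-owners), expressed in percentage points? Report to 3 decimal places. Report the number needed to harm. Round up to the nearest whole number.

RD = 31.000; NNH = 4

risk, cat owners = 45/100 = 0.4500
risk, non-owners = 28/200 = 0.1400
risk difference = 0.4500 − 0.1400 = 0.3100 → 31.000 percentage points
absolute risk difference = 0.310000
1 / 0.310000 = 3.226 → round up → 4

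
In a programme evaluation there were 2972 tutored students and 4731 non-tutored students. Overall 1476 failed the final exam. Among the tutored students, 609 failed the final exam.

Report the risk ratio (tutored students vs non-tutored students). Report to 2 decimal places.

1.12

tutored students without the outcome: 2972 − 609 = 2363
non-tutored students with the outcome: 1476 − 609 = 867
non-tutored students without the outcome: 4731 − 867 = 3864
risk, tutored students = 609/2972 = 0.2049
risk, non-tutored students = 867/4731 = 0.1833
RR = 0.2049 / 0.1833 = 1.12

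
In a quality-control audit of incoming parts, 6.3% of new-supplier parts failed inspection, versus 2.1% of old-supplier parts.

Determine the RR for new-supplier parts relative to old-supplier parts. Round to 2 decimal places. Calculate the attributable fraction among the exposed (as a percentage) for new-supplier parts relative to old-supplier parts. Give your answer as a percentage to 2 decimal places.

RR = 0.06300 / 0.02100 = 3.00
AR% = (0.06300 − 0.02100) / 0.06300 = 0.6667 → 66.67%

RR = 3.00; AR% = 66.67%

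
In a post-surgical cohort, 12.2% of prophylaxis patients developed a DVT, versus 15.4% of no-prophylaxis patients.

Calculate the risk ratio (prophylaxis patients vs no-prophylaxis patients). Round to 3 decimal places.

RR = 0.1220 / 0.1540 = 0.792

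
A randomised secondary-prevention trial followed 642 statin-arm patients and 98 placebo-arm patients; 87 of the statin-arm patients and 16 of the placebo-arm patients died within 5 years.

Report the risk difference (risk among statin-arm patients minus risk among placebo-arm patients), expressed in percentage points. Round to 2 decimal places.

risk, statin-arm patients = 87/642 = 0.1355
risk, placebo-arm patients = 16/98 = 0.1633
risk difference = 0.1355 − 0.1633 = -0.0278 → -2.78 percentage points

RD: -2.78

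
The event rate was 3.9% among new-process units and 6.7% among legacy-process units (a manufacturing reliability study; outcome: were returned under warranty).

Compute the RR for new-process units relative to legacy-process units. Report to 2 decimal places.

RR = 0.03900 / 0.06700 = 0.58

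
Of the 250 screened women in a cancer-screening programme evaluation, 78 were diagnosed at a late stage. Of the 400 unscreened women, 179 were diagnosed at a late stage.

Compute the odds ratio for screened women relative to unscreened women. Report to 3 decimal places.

OR = (78 × 221) / (172 × 179) = 17238/30788 ≈ 0.560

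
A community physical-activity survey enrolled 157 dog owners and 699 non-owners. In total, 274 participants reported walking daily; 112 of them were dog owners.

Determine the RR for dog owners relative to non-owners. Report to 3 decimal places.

RR: 3.078

dog owners without the outcome: 157 − 112 = 45
non-owners with the outcome: 274 − 112 = 162
non-owners without the outcome: 699 − 162 = 537
risk, dog owners = 112/157 = 0.7134
risk, non-owners = 162/699 = 0.2318
RR = 0.7134 / 0.2318 = 3.078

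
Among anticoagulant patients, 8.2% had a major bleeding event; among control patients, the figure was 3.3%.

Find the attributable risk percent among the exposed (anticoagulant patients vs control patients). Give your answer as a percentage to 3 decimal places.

AR% = (0.08200 − 0.03300) / 0.08200 = 0.5976 → 59.756%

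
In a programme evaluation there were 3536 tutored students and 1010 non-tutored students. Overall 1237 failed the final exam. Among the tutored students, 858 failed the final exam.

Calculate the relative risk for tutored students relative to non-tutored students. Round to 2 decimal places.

0.65

tutored students without the outcome: 3536 − 858 = 2678
non-tutored students with the outcome: 1237 − 858 = 379
non-tutored students without the outcome: 1010 − 379 = 631
risk, tutored students = 858/3536 = 0.2426
risk, non-tutored students = 379/1010 = 0.3752
RR = 0.2426 / 0.3752 = 0.65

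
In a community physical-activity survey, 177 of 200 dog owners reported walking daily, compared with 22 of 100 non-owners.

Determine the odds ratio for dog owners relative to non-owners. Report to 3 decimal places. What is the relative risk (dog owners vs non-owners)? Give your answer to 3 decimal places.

OR = (177 × 78) / (23 × 22) = 13806/506 ≈ 27.285
risk, dog owners = 177/200 = 0.8850
risk, non-owners = 22/100 = 0.2200
RR = 0.8850 / 0.2200 = 4.023

OR = 27.285; RR = 4.023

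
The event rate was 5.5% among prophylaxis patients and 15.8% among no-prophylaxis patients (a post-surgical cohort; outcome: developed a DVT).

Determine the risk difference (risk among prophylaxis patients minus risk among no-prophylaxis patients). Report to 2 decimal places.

risk difference = 0.0550 − 0.1580 = -0.10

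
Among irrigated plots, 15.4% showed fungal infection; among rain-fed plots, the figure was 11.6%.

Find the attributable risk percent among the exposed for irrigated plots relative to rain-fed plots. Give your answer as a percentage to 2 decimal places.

AR% = (0.1540 − 0.1160) / 0.1540 = 0.2468 → 24.68%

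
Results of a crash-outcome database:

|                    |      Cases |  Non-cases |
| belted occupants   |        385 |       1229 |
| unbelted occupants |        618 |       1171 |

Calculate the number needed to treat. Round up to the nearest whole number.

10

risk, belted occupants = 385/1614 = 0.238538
risk, unbelted occupants = 618/1789 = 0.345444
absolute risk difference = 0.106907
1 / 0.106907 = 9.354 → round up → 10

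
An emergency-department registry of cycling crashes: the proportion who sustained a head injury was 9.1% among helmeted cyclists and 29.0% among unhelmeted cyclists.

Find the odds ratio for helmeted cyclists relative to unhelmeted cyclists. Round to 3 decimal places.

odds, helmeted cyclists = 0.0910/0.9090 = 0.1001
odds, unhelmeted cyclists = 0.2900/0.7100 = 0.4085
OR = 0.1001 / 0.4085 = 0.245

0.245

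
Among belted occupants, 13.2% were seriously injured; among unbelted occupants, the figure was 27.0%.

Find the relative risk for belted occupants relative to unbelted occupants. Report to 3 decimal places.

RR = 0.1320 / 0.2700 = 0.489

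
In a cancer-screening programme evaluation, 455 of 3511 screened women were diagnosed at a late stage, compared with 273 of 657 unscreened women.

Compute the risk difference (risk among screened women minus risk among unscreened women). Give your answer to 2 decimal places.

-0.29

risk, screened women = 455/3511 = 0.1296
risk, unscreened women = 273/657 = 0.4155
risk difference = 0.1296 − 0.4155 = -0.29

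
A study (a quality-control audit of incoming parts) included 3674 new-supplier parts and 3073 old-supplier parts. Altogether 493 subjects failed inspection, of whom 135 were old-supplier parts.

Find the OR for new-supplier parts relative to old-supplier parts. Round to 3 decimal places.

2.350

new-supplier parts with the outcome: 493 − 135 = 358
new-supplier parts without the outcome: 3674 − 358 = 3316
old-supplier parts without the outcome: 3073 − 135 = 2938
OR = (358 × 2938) / (3316 × 135) = 1051804/447660 ≈ 2.350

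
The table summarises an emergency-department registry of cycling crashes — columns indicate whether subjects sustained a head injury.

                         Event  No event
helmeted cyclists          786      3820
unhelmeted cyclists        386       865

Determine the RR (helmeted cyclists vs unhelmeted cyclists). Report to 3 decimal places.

RR = 0.553

risk, helmeted cyclists = 786/4606 = 0.1706
risk, unhelmeted cyclists = 386/1251 = 0.3086
RR = 0.1706 / 0.3086 = 0.553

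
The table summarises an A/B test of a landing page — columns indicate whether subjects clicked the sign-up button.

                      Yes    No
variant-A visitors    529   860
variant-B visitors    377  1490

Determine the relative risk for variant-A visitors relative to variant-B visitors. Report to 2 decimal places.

risk, variant-A visitors = 529/1389 = 0.3808
risk, variant-B visitors = 377/1867 = 0.2019
RR = 0.3808 / 0.2019 = 1.89

1.89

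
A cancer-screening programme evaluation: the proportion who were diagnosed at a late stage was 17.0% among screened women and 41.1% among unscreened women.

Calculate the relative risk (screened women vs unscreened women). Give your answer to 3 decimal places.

RR = 0.1700 / 0.4110 = 0.414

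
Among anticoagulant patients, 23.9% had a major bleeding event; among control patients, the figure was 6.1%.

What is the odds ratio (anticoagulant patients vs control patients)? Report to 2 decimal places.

odds, anticoagulant patients = 0.2390/0.7610 = 0.3141
odds, control patients = 0.0610/0.9390 = 0.0650
OR = 0.3141 / 0.0650 = 4.83

OR ≈ 4.83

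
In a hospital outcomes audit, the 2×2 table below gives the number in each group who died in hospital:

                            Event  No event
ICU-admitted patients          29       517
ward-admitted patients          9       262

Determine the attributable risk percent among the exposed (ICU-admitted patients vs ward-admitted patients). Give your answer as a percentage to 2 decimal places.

risk, ICU-admitted patients = 29/546 = 0.05311
risk, ward-admitted patients = 9/271 = 0.03321
AR% = (0.05311 − 0.03321) / 0.05311 = 0.3747 → 37.47%

AR%: 37.47%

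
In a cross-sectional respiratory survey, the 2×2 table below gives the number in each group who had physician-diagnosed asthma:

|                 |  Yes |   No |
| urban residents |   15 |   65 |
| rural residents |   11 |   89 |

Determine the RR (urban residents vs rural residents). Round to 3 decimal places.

1.705

risk, urban residents = 15/80 = 0.1875
risk, rural residents = 11/100 = 0.1100
RR = 0.1875 / 0.1100 = 1.705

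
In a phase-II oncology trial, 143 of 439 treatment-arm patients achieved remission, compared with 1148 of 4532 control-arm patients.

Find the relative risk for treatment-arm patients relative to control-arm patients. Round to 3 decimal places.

1.286

risk, treatment-arm patients = 143/439 = 0.3257
risk, control-arm patients = 1148/4532 = 0.2533
RR = 0.3257 / 0.2533 = 1.286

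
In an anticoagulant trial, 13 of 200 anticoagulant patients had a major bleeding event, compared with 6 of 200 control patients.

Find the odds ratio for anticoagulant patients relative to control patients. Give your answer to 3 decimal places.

OR = (13 × 194) / (187 × 6) = 2522/1122 ≈ 2.248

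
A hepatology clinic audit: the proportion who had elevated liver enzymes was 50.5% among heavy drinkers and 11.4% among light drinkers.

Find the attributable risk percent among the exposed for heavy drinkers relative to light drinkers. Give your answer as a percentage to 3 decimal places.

AR% = (0.5050 − 0.1140) / 0.5050 = 0.7743 → 77.426%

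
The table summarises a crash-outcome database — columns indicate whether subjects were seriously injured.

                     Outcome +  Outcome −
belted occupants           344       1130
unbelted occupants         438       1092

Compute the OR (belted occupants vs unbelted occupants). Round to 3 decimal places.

OR = (344 × 1092) / (1130 × 438) = 375648/494940 ≈ 0.759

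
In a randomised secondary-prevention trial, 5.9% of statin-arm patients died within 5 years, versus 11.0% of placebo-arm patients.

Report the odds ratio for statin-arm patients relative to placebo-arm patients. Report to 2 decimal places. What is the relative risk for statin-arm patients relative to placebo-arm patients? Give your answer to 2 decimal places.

odds, statin-arm patients = 0.0590/0.9410 = 0.0627
odds, placebo-arm patients = 0.1100/0.8900 = 0.1236
OR = 0.0627 / 0.1236 = 0.51
RR = 0.0590 / 0.1100 = 0.54

OR = 0.51; RR = 0.54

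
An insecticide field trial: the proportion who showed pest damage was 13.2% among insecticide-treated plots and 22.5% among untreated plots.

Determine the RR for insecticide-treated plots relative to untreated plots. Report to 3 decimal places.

RR = 0.1320 / 0.2250 = 0.587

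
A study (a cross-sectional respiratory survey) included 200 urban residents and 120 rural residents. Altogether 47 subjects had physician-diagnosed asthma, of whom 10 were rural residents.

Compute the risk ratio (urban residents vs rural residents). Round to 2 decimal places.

2.22

urban residents with the outcome: 47 − 10 = 37
urban residents without the outcome: 200 − 37 = 163
rural residents without the outcome: 120 − 10 = 110
risk, urban residents = 37/200 = 0.1850
risk, rural residents = 10/120 = 0.0833
RR = 0.1850 / 0.0833 = 2.22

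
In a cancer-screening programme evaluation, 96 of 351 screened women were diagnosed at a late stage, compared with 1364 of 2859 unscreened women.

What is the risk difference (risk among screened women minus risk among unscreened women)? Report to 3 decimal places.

risk, screened women = 96/351 = 0.2735
risk, unscreened women = 1364/2859 = 0.4771
risk difference = 0.2735 − 0.4771 = -0.204

RD = -0.204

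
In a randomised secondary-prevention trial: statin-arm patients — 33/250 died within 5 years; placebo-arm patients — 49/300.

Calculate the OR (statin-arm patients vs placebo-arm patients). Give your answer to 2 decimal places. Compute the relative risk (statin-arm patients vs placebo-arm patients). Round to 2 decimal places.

odds, statin-arm patients = 33/217 = 0.1521
odds, placebo-arm patients = 49/251 = 0.1952
OR = 0.1521 / 0.1952 = 0.78
risk, statin-arm patients = 33/250 = 0.1320
risk, placebo-arm patients = 49/300 = 0.1633
RR = 0.1320 / 0.1633 = 0.81

OR = 0.78; RR = 0.81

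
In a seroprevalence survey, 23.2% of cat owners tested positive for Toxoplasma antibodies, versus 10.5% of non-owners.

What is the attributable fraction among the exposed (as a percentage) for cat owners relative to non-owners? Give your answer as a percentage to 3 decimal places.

AR% = (0.2320 − 0.1050) / 0.2320 = 0.5474 → 54.741%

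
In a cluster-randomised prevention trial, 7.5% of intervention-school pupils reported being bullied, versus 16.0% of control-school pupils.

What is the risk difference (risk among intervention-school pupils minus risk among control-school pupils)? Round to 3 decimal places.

risk difference = 0.0750 − 0.1600 = -0.085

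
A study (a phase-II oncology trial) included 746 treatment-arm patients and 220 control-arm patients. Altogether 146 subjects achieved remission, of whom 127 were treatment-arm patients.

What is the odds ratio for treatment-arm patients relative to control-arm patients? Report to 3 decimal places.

treatment-arm patients without the outcome: 746 − 127 = 619
control-arm patients with the outcome: 146 − 127 = 19
control-arm patients without the outcome: 220 − 19 = 201
OR = (127 × 201) / (619 × 19) = 25527/11761 ≈ 2.170

2.170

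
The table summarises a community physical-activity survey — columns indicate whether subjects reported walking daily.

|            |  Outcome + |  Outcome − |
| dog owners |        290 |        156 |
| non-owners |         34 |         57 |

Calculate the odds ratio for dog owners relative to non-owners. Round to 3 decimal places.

OR = (290 × 57) / (156 × 34) = 16530/5304 ≈ 3.117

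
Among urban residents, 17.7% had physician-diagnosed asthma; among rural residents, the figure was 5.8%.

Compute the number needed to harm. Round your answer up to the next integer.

absolute risk difference = 0.119000
1 / 0.119000 = 8.403 → round up → 9

9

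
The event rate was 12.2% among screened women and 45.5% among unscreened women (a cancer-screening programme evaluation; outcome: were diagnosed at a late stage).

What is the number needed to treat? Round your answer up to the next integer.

NNT: 4

absolute risk difference = 0.333000
1 / 0.333000 = 3.003 → round up → 4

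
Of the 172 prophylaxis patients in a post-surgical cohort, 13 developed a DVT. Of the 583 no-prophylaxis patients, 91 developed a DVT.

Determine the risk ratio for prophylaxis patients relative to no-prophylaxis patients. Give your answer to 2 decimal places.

risk, prophylaxis patients = 13/172 = 0.0756
risk, no-prophylaxis patients = 91/583 = 0.1561
RR = 0.0756 / 0.1561 = 0.48

RR ≈ 0.48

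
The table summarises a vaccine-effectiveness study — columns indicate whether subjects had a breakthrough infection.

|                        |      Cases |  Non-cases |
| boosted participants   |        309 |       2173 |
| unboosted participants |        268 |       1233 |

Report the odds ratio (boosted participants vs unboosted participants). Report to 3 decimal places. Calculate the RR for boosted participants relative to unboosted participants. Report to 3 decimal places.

OR = 0.654; RR = 0.697

OR = (309 × 1233) / (2173 × 268) = 380997/582364 ≈ 0.654
risk, boosted participants = 309/2482 = 0.1245
risk, unboosted participants = 268/1501 = 0.1785
RR = 0.1245 / 0.1785 = 0.697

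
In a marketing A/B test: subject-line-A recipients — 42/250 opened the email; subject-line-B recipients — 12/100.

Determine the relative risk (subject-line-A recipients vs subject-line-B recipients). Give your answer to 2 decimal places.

RR = 1.40

risk, subject-line-A recipients = 42/250 = 0.1680
risk, subject-line-B recipients = 12/100 = 0.1200
RR = 0.1680 / 0.1200 = 1.40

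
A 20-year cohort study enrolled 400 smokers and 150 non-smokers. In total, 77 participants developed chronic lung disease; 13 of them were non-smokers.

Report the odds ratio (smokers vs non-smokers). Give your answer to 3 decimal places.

smokers with the outcome: 77 − 13 = 64
smokers without the outcome: 400 − 64 = 336
non-smokers without the outcome: 150 − 13 = 137
OR = (64 × 137) / (336 × 13) = 8768/4368 ≈ 2.007

2.007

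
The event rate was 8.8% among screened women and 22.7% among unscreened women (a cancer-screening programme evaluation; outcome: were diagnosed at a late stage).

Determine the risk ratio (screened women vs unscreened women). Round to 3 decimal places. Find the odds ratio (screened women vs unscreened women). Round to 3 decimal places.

RR = 0.0880 / 0.2270 = 0.388
odds, screened women = 0.0880/0.9120 = 0.0965
odds, unscreened women = 0.2270/0.7730 = 0.2937
OR = 0.0965 / 0.2937 = 0.329

RR = 0.388; OR = 0.329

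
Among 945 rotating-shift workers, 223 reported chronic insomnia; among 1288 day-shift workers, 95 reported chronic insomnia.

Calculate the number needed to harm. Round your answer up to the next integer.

NNH ≈ 7

risk, rotating-shift workers = 223/945 = 0.235979
risk, day-shift workers = 95/1288 = 0.073758
absolute risk difference = 0.162221
1 / 0.162221 = 6.164 → round up → 7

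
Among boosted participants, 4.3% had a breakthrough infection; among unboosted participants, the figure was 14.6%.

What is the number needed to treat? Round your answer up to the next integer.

NNT = 10

absolute risk difference = 0.103000
1 / 0.103000 = 9.709 → round up → 10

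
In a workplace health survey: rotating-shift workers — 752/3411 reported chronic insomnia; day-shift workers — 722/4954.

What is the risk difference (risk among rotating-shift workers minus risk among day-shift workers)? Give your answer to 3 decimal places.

risk, rotating-shift workers = 752/3411 = 0.2205
risk, day-shift workers = 722/4954 = 0.1457
risk difference = 0.2205 − 0.1457 = 0.075

RD: 0.075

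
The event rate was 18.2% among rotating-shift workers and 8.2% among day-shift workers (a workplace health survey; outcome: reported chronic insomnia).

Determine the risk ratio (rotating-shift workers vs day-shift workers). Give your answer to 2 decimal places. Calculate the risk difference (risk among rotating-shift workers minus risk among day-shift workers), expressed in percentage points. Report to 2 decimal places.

RR = 0.1820 / 0.0820 = 2.22
risk difference = 0.1820 − 0.0820 = 0.1000 → 10.00 percentage points

RR = 2.22; RD = 10.00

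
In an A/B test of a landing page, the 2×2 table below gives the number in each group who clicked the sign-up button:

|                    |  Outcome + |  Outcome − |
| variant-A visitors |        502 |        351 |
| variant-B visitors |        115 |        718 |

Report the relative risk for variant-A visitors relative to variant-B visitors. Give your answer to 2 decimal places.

RR = 4.26

risk, variant-A visitors = 502/853 = 0.5885
risk, variant-B visitors = 115/833 = 0.1381
RR = 0.5885 / 0.1381 = 4.26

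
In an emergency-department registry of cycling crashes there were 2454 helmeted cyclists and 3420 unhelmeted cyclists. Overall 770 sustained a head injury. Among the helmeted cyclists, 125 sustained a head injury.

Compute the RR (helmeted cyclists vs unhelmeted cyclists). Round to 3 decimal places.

helmeted cyclists without the outcome: 2454 − 125 = 2329
unhelmeted cyclists with the outcome: 770 − 125 = 645
unhelmeted cyclists without the outcome: 3420 − 645 = 2775
risk, helmeted cyclists = 125/2454 = 0.0509
risk, unhelmeted cyclists = 645/3420 = 0.1886
RR = 0.0509 / 0.1886 = 0.270

0.270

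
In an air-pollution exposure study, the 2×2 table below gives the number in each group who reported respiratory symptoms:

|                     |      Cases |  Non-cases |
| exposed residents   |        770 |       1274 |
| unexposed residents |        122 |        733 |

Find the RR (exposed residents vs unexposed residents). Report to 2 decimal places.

risk, exposed residents = 770/2044 = 0.3767
risk, unexposed residents = 122/855 = 0.1427
RR = 0.3767 / 0.1427 = 2.64

RR = 2.64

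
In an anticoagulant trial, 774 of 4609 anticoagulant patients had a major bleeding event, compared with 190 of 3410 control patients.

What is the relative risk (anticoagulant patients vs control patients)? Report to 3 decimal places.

3.014

risk, anticoagulant patients = 774/4609 = 0.1679
risk, control patients = 190/3410 = 0.0557
RR = 0.1679 / 0.0557 = 3.014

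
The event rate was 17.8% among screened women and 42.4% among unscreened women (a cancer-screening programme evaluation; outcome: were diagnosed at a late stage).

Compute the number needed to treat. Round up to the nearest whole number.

5

absolute risk difference = 0.246000
1 / 0.246000 = 4.065 → round up → 5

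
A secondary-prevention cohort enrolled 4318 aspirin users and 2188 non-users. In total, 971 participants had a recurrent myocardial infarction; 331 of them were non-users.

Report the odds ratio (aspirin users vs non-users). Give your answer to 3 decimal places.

OR: 0.976

aspirin users with the outcome: 971 − 331 = 640
aspirin users without the outcome: 4318 − 640 = 3678
non-users without the outcome: 2188 − 331 = 1857
OR = (640 × 1857) / (3678 × 331) = 1188480/1217418 ≈ 0.976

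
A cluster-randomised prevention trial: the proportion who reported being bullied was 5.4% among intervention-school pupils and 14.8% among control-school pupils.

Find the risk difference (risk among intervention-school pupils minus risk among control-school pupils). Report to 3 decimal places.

risk difference = 0.0540 − 0.1480 = -0.094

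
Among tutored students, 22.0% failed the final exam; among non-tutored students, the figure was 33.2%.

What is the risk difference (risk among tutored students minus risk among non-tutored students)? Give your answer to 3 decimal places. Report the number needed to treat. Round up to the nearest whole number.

RD = -0.112; NNT = 9

risk difference = 0.2200 − 0.3320 = -0.112
absolute risk difference = 0.112000
1 / 0.112000 = 8.929 → round up → 9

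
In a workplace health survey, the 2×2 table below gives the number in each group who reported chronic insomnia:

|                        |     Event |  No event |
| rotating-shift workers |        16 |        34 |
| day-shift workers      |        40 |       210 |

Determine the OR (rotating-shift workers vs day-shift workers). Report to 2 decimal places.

OR = (16 × 210) / (34 × 40) = 3360/1360 ≈ 2.47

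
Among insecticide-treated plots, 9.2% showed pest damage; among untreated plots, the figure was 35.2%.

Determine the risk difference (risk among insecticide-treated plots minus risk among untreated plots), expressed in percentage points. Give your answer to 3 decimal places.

-26.000

risk difference = 0.0920 − 0.3520 = -0.2600 → -26.000 percentage points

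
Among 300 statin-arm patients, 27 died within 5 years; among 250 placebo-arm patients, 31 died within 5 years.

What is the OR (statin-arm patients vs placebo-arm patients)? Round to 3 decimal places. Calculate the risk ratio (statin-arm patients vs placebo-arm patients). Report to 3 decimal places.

OR = 0.699; RR = 0.726

OR = (27 × 219) / (273 × 31) = 5913/8463 ≈ 0.699
risk, statin-arm patients = 27/300 = 0.0900
risk, placebo-arm patients = 31/250 = 0.1240
RR = 0.0900 / 0.1240 = 0.726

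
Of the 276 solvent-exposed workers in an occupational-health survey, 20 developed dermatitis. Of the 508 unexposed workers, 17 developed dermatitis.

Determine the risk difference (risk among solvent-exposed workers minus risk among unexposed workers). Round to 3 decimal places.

0.039

risk, solvent-exposed workers = 20/276 = 0.07246
risk, unexposed workers = 17/508 = 0.03346
risk difference = 0.07246 − 0.03346 = 0.039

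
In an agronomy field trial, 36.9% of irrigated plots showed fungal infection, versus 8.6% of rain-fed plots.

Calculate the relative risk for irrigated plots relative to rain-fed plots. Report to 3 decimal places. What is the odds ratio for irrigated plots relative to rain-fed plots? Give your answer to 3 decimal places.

RR = 0.3690 / 0.0860 = 4.291
odds, irrigated plots = 0.3690/0.6310 = 0.5848
odds, rain-fed plots = 0.0860/0.9140 = 0.0941
OR = 0.5848 / 0.0941 = 6.215

RR = 4.291; OR = 6.215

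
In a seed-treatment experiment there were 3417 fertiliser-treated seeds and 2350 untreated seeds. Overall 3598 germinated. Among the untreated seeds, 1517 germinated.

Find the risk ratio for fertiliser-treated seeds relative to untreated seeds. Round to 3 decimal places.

0.943

fertiliser-treated seeds with the outcome: 3598 − 1517 = 2081
fertiliser-treated seeds without the outcome: 3417 − 2081 = 1336
untreated seeds without the outcome: 2350 − 1517 = 833
risk, fertiliser-treated seeds = 2081/3417 = 0.6090
risk, untreated seeds = 1517/2350 = 0.6455
RR = 0.6090 / 0.6455 = 0.943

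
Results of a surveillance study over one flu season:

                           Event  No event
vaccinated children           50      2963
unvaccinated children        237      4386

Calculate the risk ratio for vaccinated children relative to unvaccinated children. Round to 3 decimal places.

risk, vaccinated children = 50/3013 = 0.01659
risk, unvaccinated children = 237/4623 = 0.05127
RR = 0.01659 / 0.05127 = 0.324

0.324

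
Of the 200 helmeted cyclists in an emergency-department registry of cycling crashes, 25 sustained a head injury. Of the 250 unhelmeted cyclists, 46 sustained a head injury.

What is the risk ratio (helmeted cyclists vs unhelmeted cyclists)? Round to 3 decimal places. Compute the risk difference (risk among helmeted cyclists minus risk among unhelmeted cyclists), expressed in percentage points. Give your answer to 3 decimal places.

RR = 0.679; RD = -5.900

risk, helmeted cyclists = 25/200 = 0.1250
risk, unhelmeted cyclists = 46/250 = 0.1840
RR = 0.1250 / 0.1840 = 0.679
risk difference = 0.1250 − 0.1840 = -0.0590 → -5.900 percentage points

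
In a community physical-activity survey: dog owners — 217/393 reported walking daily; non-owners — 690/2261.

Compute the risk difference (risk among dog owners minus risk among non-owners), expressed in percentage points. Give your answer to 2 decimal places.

risk, dog owners = 217/393 = 0.5522
risk, non-owners = 690/2261 = 0.3052
risk difference = 0.5522 − 0.3052 = 0.2470 → 24.70 percentage points

24.70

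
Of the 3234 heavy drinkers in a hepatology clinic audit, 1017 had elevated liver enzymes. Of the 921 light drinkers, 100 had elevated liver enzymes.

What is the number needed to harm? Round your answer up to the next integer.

risk, heavy drinkers = 1017/3234 = 0.314471
risk, light drinkers = 100/921 = 0.108578
absolute risk difference = 0.205894
1 / 0.205894 = 4.857 → round up → 5

NNH ≈ 5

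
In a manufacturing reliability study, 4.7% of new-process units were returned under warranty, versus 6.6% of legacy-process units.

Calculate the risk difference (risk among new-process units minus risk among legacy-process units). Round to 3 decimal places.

risk difference = 0.04700 − 0.06600 = -0.019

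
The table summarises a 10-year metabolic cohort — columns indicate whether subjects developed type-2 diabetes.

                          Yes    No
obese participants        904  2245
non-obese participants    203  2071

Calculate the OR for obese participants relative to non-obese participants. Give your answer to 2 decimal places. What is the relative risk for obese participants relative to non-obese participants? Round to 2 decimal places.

OR = 4.11; RR = 3.22

OR = (904 × 2071) / (2245 × 203) = 1872184/455735 ≈ 4.11
risk, obese participants = 904/3149 = 0.2871
risk, non-obese participants = 203/2274 = 0.0893
RR = 0.2871 / 0.0893 = 3.22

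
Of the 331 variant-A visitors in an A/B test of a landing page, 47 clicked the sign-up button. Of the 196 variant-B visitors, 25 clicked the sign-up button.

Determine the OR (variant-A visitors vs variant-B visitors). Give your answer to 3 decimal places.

1.132

odds, variant-A visitors = 47/284 = 0.1655
odds, variant-B visitors = 25/171 = 0.1462
OR = 0.1655 / 0.1462 = 1.132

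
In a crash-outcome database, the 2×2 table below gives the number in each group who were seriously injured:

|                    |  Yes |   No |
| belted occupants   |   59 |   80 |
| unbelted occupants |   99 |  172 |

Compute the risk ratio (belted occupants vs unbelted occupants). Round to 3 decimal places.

risk, belted occupants = 59/139 = 0.4245
risk, unbelted occupants = 99/271 = 0.3653
RR = 0.4245 / 0.3653 = 1.162

RR = 1.162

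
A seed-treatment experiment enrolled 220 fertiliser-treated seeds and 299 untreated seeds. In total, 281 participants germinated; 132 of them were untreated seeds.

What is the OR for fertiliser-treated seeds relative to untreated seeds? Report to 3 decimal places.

2.655

fertiliser-treated seeds with the outcome: 281 − 132 = 149
fertiliser-treated seeds without the outcome: 220 − 149 = 71
untreated seeds without the outcome: 299 − 132 = 167
odds, fertiliser-treated seeds = 149/71 = 2.0986
odds, untreated seeds = 132/167 = 0.7904
OR = 2.0986 / 0.7904 = 2.655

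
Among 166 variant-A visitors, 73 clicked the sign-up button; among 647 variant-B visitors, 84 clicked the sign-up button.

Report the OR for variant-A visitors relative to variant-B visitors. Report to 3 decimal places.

odds, variant-A visitors = 73/93 = 0.7849
odds, variant-B visitors = 84/563 = 0.1492
OR = 0.7849 / 0.1492 = 5.261

OR: 5.261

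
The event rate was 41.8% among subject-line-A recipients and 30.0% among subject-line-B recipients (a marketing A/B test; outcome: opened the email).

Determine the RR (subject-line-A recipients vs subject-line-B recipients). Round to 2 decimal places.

RR = 0.4180 / 0.3000 = 1.39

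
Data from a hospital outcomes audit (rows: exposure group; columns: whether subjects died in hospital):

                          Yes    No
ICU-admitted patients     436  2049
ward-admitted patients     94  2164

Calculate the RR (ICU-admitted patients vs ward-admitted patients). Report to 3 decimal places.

RR = 4.215

risk, ICU-admitted patients = 436/2485 = 0.17545
risk, ward-admitted patients = 94/2258 = 0.04163
RR = 0.17545 / 0.04163 = 4.215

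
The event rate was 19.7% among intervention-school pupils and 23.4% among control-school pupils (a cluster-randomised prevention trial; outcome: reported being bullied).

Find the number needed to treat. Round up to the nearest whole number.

28

absolute risk difference = 0.037000
1 / 0.037000 = 27.027 → round up → 28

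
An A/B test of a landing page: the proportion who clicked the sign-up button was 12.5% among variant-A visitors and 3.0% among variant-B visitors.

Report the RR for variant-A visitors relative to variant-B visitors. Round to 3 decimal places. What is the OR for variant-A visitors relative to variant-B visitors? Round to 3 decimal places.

RR = 4.167; OR = 4.619

RR = 0.12500 / 0.03000 = 4.167
odds, variant-A visitors = 0.12500/0.87500 = 0.14286
odds, variant-B visitors = 0.03000/0.97000 = 0.03093
OR = 0.14286 / 0.03093 = 4.619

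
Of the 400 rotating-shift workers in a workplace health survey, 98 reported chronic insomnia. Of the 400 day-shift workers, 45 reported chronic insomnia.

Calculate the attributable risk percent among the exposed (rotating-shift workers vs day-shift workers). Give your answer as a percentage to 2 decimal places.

risk, rotating-shift workers = 98/400 = 0.2450
risk, day-shift workers = 45/400 = 0.1125
AR% = (0.2450 − 0.1125) / 0.2450 = 0.5408 → 54.08%

AR%: 54.08%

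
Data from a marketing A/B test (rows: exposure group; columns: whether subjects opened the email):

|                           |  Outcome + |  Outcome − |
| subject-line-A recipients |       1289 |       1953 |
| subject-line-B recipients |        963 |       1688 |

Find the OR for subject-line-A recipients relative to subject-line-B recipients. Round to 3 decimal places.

OR = (1289 × 1688) / (1953 × 963) = 2175832/1880739 ≈ 1.157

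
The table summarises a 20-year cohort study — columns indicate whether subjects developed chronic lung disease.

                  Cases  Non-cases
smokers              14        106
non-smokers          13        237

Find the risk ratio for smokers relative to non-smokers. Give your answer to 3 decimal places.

RR ≈ 2.244

risk, smokers = 14/120 = 0.1167
risk, non-smokers = 13/250 = 0.0520
RR = 0.1167 / 0.0520 = 2.244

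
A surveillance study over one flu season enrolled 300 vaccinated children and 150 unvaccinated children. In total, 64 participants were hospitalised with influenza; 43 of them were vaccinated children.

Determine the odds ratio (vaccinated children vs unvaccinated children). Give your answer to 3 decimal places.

vaccinated children without the outcome: 300 − 43 = 257
unvaccinated children with the outcome: 64 − 43 = 21
unvaccinated children without the outcome: 150 − 21 = 129
OR = (43 × 129) / (257 × 21) = 5547/5397 ≈ 1.028

OR ≈ 1.028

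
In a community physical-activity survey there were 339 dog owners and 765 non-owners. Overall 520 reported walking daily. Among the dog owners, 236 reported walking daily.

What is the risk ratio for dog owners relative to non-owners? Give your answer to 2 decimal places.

1.88

dog owners without the outcome: 339 − 236 = 103
non-owners with the outcome: 520 − 236 = 284
non-owners without the outcome: 765 − 284 = 481
risk, dog owners = 236/339 = 0.6962
risk, non-owners = 284/765 = 0.3712
RR = 0.6962 / 0.3712 = 1.88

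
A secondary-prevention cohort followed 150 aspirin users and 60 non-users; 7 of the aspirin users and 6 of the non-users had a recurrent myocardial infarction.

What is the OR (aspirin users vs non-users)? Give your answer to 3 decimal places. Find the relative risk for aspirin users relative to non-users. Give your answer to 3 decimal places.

OR = 0.441; RR = 0.467

OR = (7 × 54) / (143 × 6) = 378/858 ≈ 0.441
risk, aspirin users = 7/150 = 0.04667
risk, non-users = 6/60 = 0.10000
RR = 0.04667 / 0.10000 = 0.467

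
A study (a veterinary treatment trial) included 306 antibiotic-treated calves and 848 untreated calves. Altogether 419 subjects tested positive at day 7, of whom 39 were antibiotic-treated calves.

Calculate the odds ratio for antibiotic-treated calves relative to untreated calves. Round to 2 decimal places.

OR: 0.18

antibiotic-treated calves without the outcome: 306 − 39 = 267
untreated calves with the outcome: 419 − 39 = 380
untreated calves without the outcome: 848 − 380 = 468
odds, antibiotic-treated calves = 39/267 = 0.1461
odds, untreated calves = 380/468 = 0.8120
OR = 0.1461 / 0.8120 = 0.18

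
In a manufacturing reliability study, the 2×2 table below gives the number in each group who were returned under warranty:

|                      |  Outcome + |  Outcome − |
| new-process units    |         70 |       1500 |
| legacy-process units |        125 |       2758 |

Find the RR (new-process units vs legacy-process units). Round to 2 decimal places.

RR: 1.03

risk, new-process units = 70/1570 = 0.04459
risk, legacy-process units = 125/2883 = 0.04336
RR = 0.04459 / 0.04336 = 1.03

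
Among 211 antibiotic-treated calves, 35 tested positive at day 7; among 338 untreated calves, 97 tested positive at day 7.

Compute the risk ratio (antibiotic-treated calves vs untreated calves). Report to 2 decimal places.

0.58

risk, antibiotic-treated calves = 35/211 = 0.1659
risk, untreated calves = 97/338 = 0.2870
RR = 0.1659 / 0.2870 = 0.58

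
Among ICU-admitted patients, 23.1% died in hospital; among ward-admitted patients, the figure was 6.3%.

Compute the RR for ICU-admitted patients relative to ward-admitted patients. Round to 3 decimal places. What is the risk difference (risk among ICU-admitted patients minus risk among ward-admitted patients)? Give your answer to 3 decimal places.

RR = 3.667; RD = 0.168

RR = 0.2310 / 0.0630 = 3.667
risk difference = 0.2310 − 0.0630 = 0.168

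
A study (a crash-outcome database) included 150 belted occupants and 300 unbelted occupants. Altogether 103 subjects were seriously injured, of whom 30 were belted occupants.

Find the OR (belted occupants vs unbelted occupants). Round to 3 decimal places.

0.777

belted occupants without the outcome: 150 − 30 = 120
unbelted occupants with the outcome: 103 − 30 = 73
unbelted occupants without the outcome: 300 − 73 = 227
OR = (30 × 227) / (120 × 73) = 6810/8760 ≈ 0.777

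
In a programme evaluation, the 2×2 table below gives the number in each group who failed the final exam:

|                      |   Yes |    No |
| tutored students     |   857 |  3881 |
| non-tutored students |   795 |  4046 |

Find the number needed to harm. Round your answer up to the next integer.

61

risk, tutored students = 857/4738 = 0.180878
risk, non-tutored students = 795/4841 = 0.164222
absolute risk difference = 0.016656
1 / 0.016656 = 60.038 → round up → 61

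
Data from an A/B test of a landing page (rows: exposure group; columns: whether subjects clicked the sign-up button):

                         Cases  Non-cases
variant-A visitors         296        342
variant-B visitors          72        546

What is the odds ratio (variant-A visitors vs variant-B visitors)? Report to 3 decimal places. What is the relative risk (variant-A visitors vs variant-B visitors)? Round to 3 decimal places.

OR = 6.563; RR = 3.982

OR = (296 × 546) / (342 × 72) = 161616/24624 ≈ 6.563
risk, variant-A visitors = 296/638 = 0.4639
risk, variant-B visitors = 72/618 = 0.1165
RR = 0.4639 / 0.1165 = 3.982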